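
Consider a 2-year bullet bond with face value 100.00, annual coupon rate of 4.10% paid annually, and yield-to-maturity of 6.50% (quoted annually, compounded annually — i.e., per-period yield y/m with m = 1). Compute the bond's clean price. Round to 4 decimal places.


Answer: Price = 95.6305

Derivation:
Coupon per period c = face * coupon_rate / m = 4.100000
Periods per year m = 1; per-period yield y/m = 0.065000
Number of cashflows N = 2
Cashflows (t years, CF_t, discount factor 1/(1+y/m)^(m*t), PV):
  t = 1.0000: CF_t = 4.100000, DF = 0.938967, PV = 3.849765
  t = 2.0000: CF_t = 104.100000, DF = 0.881659, PV = 91.780731
Price P = sum_t PV_t = 95.630497


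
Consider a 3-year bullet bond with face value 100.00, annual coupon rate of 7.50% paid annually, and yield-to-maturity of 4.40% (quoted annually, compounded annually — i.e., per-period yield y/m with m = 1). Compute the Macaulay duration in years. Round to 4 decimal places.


Answer: Macaulay duration = 2.8042 years

Derivation:
Coupon per period c = face * coupon_rate / m = 7.500000
Periods per year m = 1; per-period yield y/m = 0.044000
Number of cashflows N = 3
Cashflows (t years, CF_t, discount factor 1/(1+y/m)^(m*t), PV):
  t = 1.0000: CF_t = 7.500000, DF = 0.957854, PV = 7.183908
  t = 2.0000: CF_t = 7.500000, DF = 0.917485, PV = 6.881138
  t = 3.0000: CF_t = 107.500000, DF = 0.878817, PV = 94.472839
Price P = sum_t PV_t = 108.537885
Macaulay numerator sum_t t * PV_t:
  t * PV_t at t = 1.0000: 7.183908
  t * PV_t at t = 2.0000: 13.762276
  t * PV_t at t = 3.0000: 283.418518
Macaulay duration D = (sum_t t * PV_t) / P = 304.364702 / 108.537885 = 2.804225


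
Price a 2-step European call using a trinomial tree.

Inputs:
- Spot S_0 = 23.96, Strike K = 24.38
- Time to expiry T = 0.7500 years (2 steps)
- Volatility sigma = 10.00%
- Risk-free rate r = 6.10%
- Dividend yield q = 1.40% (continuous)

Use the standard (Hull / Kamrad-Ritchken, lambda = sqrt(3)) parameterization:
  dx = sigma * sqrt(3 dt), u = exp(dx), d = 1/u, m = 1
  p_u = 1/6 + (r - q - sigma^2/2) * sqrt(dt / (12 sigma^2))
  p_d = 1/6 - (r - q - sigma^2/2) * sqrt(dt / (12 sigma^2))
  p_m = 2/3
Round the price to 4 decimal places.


Answer: Price = V(0,0) = 0.9844

Derivation:
dt = T/N = 0.375000; dx = sigma*sqrt(3*dt) = 0.106066
u = exp(dx) = 1.111895; d = 1/u = 0.899365
p_u = 0.240913, p_m = 0.666667, p_d = 0.092420
Discount per step: exp(-r*dt) = 0.977385
Stock lattice S(k, j) with j the centered position index:
  k=0: S(0,+0) = 23.9600
  k=1: S(1,-1) = 21.5488; S(1,+0) = 23.9600; S(1,+1) = 26.6410
  k=2: S(2,-2) = 19.3802; S(2,-1) = 21.5488; S(2,+0) = 23.9600; S(2,+1) = 26.6410; S(2,+2) = 29.6220
Terminal payoffs V(N, j) = max(S_T - K, 0):
  V(2,-2) = 0.000000; V(2,-1) = 0.000000; V(2,+0) = 0.000000; V(2,+1) = 2.261011; V(2,+2) = 5.242014
Backward induction: V(k, j) = exp(-r*dt) * [p_u * V(k+1, j+1) + p_m * V(k+1, j) + p_d * V(k+1, j-1)]
  V(1,-1) = exp(-r*dt) * [p_u*0.000000 + p_m*0.000000 + p_d*0.000000] = 0.000000
  V(1,+0) = exp(-r*dt) * [p_u*2.261011 + p_m*0.000000 + p_d*0.000000] = 0.532388
  V(1,+1) = exp(-r*dt) * [p_u*5.242014 + p_m*2.261011 + p_d*0.000000] = 2.707560
  V(0,+0) = exp(-r*dt) * [p_u*2.707560 + p_m*0.532388 + p_d*0.000000] = 0.984433


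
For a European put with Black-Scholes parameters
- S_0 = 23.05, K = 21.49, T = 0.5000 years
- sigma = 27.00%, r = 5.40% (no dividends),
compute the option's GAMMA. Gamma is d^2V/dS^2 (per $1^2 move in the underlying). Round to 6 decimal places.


Answer: Gamma = 0.075542

Derivation:
d1 = 0.6039375908; d2 = 0.4130187599
phi(d1) = 0.3324356937; exp(-qT) = 1.0000000000; exp(-rT) = 0.9733612415
Gamma = exp(-qT) * phi(d1) / (S * sigma * sqrt(T)) = 1.0000000000 * 0.3324356937 / (23.0500 * 0.2700 * 0.7071067812) = 0.075542


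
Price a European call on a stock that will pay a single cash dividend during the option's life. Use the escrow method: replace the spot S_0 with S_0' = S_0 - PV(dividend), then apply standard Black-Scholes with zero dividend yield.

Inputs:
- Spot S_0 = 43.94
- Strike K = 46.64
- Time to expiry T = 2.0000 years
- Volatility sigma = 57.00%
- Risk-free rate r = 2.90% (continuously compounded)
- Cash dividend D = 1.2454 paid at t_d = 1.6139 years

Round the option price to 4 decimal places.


PV(D) = D * exp(-r * t_d) = 1.2454 * 0.95427528 = 1.18845443
S_0' = S_0 - PV(D) = 43.9400 - 1.18845443 = 42.75154557
d1 = (ln(S_0'/K) + (r + sigma^2/2)*T) / (sigma*sqrt(T)) = 0.36700927
d2 = d1 - sigma*sqrt(T) = -0.43909246
exp(-rT) = 0.94364995
N(d1) = 0.64319395; N(d2) = 0.33029727
C = S_0' * N(d1) - K * exp(-rT) * N(d2) = 42.75154557 * 0.64319395 - 46.6400 * 0.94364995 * 0.33029727 = 12.9605

Answer: Price = 12.9605


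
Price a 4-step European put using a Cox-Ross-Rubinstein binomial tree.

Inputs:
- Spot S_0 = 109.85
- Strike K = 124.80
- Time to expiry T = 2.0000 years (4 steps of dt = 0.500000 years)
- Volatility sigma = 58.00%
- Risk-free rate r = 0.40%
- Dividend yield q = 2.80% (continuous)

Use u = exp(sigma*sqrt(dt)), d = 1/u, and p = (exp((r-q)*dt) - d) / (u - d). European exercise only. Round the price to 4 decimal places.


dt = T/N = 0.500000
u = exp(sigma*sqrt(dt)) = 1.507002; d = 1/u = 0.663569
p = (exp((r-q)*dt) - d) / (u - d) = 0.384740
Discount per step: exp(-r*dt) = 0.998002
Stock lattice S(k, i) with i counting down-moves:
  k=0: S(0,0) = 109.8500
  k=1: S(1,0) = 165.5441; S(1,1) = 72.8931
  k=2: S(2,0) = 249.4752; S(2,1) = 109.8500; S(2,2) = 48.3696
  k=3: S(3,0) = 375.9596; S(3,1) = 165.5441; S(3,2) = 72.8931; S(3,3) = 32.0966
  k=4: S(4,0) = 566.5716; S(4,1) = 249.4752; S(4,2) = 109.8500; S(4,3) = 48.3696; S(4,4) = 21.2983
Terminal payoffs V(N, i) = max(K - S_T, 0):
  V(4,0) = 0.000000; V(4,1) = 0.000000; V(4,2) = 14.950000; V(4,3) = 76.430380; V(4,4) = 103.501683
Backward induction: V(k, i) = exp(-r*dt) * [p * V(k+1, i) + (1-p) * V(k+1, i+1)].
  V(3,0) = exp(-r*dt) * [p*0.000000 + (1-p)*0.000000] = 0.000000
  V(3,1) = exp(-r*dt) * [p*0.000000 + (1-p)*14.950000] = 9.179754
  V(3,2) = exp(-r*dt) * [p*14.950000 + (1-p)*76.430380] = 52.670951
  V(3,3) = exp(-r*dt) * [p*76.430380 + (1-p)*103.501683] = 92.900274
  V(2,0) = exp(-r*dt) * [p*0.000000 + (1-p)*9.179754] = 5.636648
  V(2,1) = exp(-r*dt) * [p*9.179754 + (1-p)*52.670951] = 35.866329
  V(2,2) = exp(-r*dt) * [p*52.670951 + (1-p)*92.900274] = 77.267741
  V(1,0) = exp(-r*dt) * [p*5.636648 + (1-p)*35.866329] = 24.187329
  V(1,1) = exp(-r*dt) * [p*35.866329 + (1-p)*77.267741] = 61.216393
  V(0,0) = exp(-r*dt) * [p*24.187329 + (1-p)*61.216393] = 46.875973

Answer: Price = V(0,0) = 46.8760


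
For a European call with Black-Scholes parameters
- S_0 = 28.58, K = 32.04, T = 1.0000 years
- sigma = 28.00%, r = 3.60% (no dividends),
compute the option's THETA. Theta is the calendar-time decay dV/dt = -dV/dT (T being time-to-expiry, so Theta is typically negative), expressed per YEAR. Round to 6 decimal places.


d1 = -0.1395641061; d2 = -0.4195641061
phi(d1) = 0.3950758121; exp(-qT) = 1.0000000000; exp(-rT) = 0.9646402935
Theta = -S*exp(-qT)*phi(d1)*sigma/(2*sqrt(T)) - r*K*exp(-rT)*N(d2) + q*S*exp(-qT)*N(d1)
N(d1) = 0.4445022011; N(d2) = 0.3374019572; sqrt(T) = 1.0000000000
Term 1 = -28.5800 * 1.0000000000 * 0.3950758121 * 0.2800 / (2 * 1.0000000000) = -1.5807773394
Term 2 = -0.0360 * 32.0400 * 0.9646402935 * 0.3374019572 = -0.3754118735
Term 3 = 0 (no dividend yield, q = 0)
Theta = -1.5807773394 + (-0.3754118735) + (0.0000000000) = -1.956189

Answer: Theta = -1.956189


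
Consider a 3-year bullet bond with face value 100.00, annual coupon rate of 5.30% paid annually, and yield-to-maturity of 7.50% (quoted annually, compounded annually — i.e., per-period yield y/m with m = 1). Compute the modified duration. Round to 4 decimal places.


Coupon per period c = face * coupon_rate / m = 5.300000
Periods per year m = 1; per-period yield y/m = 0.075000
Number of cashflows N = 3
Cashflows (t years, CF_t, discount factor 1/(1+y/m)^(m*t), PV):
  t = 1.0000: CF_t = 5.300000, DF = 0.930233, PV = 4.930233
  t = 2.0000: CF_t = 5.300000, DF = 0.865333, PV = 4.586263
  t = 3.0000: CF_t = 105.300000, DF = 0.804961, PV = 84.762348
Price P = sum_t PV_t = 94.278843
First compute Macaulay numerator sum_t t * PV_t:
  t * PV_t at t = 1.0000: 4.930233
  t * PV_t at t = 2.0000: 9.172526
  t * PV_t at t = 3.0000: 254.287044
Macaulay duration D = 268.389802 / 94.278843 = 2.846766
Modified duration = D / (1 + y/m) = 2.846766 / (1 + 0.075000) = 2.648154

Answer: Modified duration = 2.6482


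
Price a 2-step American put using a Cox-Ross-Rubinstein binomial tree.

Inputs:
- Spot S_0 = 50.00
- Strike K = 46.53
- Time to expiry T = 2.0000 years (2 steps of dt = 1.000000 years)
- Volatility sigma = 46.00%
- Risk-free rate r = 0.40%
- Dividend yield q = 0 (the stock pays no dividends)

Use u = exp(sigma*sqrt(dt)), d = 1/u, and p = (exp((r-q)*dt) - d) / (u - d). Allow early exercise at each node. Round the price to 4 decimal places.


dt = T/N = 1.000000
u = exp(sigma*sqrt(dt)) = 1.584074; d = 1/u = 0.631284
p = (exp((r-q)*dt) - d) / (u - d) = 0.391192
Discount per step: exp(-r*dt) = 0.996008
Stock lattice S(k, i) with i counting down-moves:
  k=0: S(0,0) = 50.0000
  k=1: S(1,0) = 79.2037; S(1,1) = 31.5642
  k=2: S(2,0) = 125.4645; S(2,1) = 50.0000; S(2,2) = 19.9260
Terminal payoffs V(N, i) = max(K - S_T, 0):
  V(2,0) = 0.000000; V(2,1) = 0.000000; V(2,2) = 26.604048
Backward induction: V(k, i) = exp(-r*dt) * [p * V(k+1, i) + (1-p) * V(k+1, i+1)]; then take max(V_cont, immediate exercise) for American.
  V(1,0) = exp(-r*dt) * [p*0.000000 + (1-p)*0.000000] = 0.000000; exercise = 0.000000; V(1,0) = max -> 0.000000
  V(1,1) = exp(-r*dt) * [p*0.000000 + (1-p)*26.604048] = 16.132088; exercise = 14.965818; V(1,1) = max -> 16.132088
  V(0,0) = exp(-r*dt) * [p*0.000000 + (1-p)*16.132088] = 9.782131; exercise = 0.000000; V(0,0) = max -> 9.782131

Answer: Price = V(0,0) = 9.7821


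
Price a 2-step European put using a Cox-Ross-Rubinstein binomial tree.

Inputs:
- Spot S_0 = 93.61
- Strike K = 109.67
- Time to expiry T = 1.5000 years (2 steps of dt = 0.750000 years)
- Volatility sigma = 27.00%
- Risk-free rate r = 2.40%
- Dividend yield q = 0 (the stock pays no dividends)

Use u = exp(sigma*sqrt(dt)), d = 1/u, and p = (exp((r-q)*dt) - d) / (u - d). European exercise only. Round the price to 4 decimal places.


dt = T/N = 0.750000
u = exp(sigma*sqrt(dt)) = 1.263426; d = 1/u = 0.791499
p = (exp((r-q)*dt) - d) / (u - d) = 0.480295
Discount per step: exp(-r*dt) = 0.982161
Stock lattice S(k, i) with i counting down-moves:
  k=0: S(0,0) = 93.6100
  k=1: S(1,0) = 118.2693; S(1,1) = 74.0922
  k=2: S(2,0) = 149.4245; S(2,1) = 93.6100; S(2,2) = 58.6439
Terminal payoffs V(N, i) = max(K - S_T, 0):
  V(2,0) = 0.000000; V(2,1) = 16.060000; V(2,2) = 51.026104
Backward induction: V(k, i) = exp(-r*dt) * [p * V(k+1, i) + (1-p) * V(k+1, i+1)].
  V(1,0) = exp(-r*dt) * [p*0.000000 + (1-p)*16.060000] = 8.197570
  V(1,1) = exp(-r*dt) * [p*16.060000 + (1-p)*51.026104] = 33.621394
  V(0,0) = exp(-r*dt) * [p*8.197570 + (1-p)*33.621394] = 21.028517

Answer: Price = V(0,0) = 21.0285


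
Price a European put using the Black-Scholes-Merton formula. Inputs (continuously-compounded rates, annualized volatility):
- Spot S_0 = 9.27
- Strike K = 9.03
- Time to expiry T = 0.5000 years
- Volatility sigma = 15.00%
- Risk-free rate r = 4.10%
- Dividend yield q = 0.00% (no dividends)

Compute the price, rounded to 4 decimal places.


d1 = (ln(S/K) + (r - q + 0.5*sigma^2) * T) / (sigma * sqrt(T)) = 0.49361722
d2 = d1 - sigma * sqrt(T) = 0.38755120
exp(-rT) = 0.97970870; exp(-qT) = 1.00000000
P = K * exp(-rT) * N(-d2) - S_0 * exp(-qT) * N(-d1)
N(-d1) = 0.31078827; N(-d2) = 0.34917409
P = 9.0300 * 0.97970870 * 0.34917409 - 9.2700 * 1.00000000 * 0.31078827 = 0.2081

Answer: Price = 0.2081


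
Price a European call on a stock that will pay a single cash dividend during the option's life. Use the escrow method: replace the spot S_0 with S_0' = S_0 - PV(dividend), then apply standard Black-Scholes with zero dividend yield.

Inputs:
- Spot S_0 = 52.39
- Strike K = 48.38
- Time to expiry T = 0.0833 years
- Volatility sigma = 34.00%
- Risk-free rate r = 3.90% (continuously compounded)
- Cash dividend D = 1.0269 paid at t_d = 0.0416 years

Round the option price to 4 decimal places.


PV(D) = D * exp(-r * t_d) = 1.0269 * 0.99837892 = 1.02523531
S_0' = S_0 - PV(D) = 52.3900 - 1.02523531 = 51.36476469
d1 = (ln(S_0'/K) + (r + sigma^2/2)*T) / (sigma*sqrt(T)) = 0.69223907
d2 = d1 - sigma*sqrt(T) = 0.59410916
exp(-rT) = 0.99675657
N(d1) = 0.75560640; N(d2) = 0.72378045
C = S_0' * N(d1) - K * exp(-rT) * N(d2) = 51.36476469 * 0.75560640 - 48.3800 * 0.99675657 * 0.72378045 = 3.9086

Answer: Price = 3.9086


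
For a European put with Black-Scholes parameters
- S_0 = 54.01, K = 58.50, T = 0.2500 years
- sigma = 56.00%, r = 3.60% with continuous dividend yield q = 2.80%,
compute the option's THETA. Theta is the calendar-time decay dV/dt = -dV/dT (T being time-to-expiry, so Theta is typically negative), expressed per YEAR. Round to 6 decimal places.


d1 = -0.1380626415; d2 = -0.4180626415
phi(d1) = 0.3951581637; exp(-qT) = 0.9930244429; exp(-rT) = 0.9910403788
Theta = -S*exp(-qT)*phi(d1)*sigma/(2*sqrt(T)) + r*K*exp(-rT)*N(-d2) - q*S*exp(-qT)*N(-d1)
N(-d1) = 0.5549045447; N(-d2) = 0.6620493409; sqrt(T) = 0.5000000000
Term 1 = -54.0100 * 0.9930244429 * 0.3951581637 * 0.5600 / (2 * 0.5000000000) = -11.8684253223
Term 2 = 0.0360 * 58.5000 * 0.9910403788 * 0.6620493409 = 1.3817837279
Term 3 = -0.0280 * 54.0100 * 0.9930244429 * 0.5549045447 = -0.8333173593
Theta = -11.8684253223 + (1.3817837279) + (-0.8333173593) = -11.319959

Answer: Theta = -11.319959


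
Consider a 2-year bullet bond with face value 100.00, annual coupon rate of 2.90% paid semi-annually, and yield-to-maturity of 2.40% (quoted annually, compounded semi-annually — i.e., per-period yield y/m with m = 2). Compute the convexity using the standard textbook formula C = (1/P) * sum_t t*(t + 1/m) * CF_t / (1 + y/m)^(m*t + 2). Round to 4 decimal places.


Answer: Convexity = 4.7448

Derivation:
Coupon per period c = face * coupon_rate / m = 1.450000
Periods per year m = 2; per-period yield y/m = 0.012000
Number of cashflows N = 4
Cashflows (t years, CF_t, discount factor 1/(1+y/m)^(m*t), PV):
  t = 0.5000: CF_t = 1.450000, DF = 0.988142, PV = 1.432806
  t = 1.0000: CF_t = 1.450000, DF = 0.976425, PV = 1.415817
  t = 1.5000: CF_t = 1.450000, DF = 0.964847, PV = 1.399028
  t = 2.0000: CF_t = 101.450000, DF = 0.953406, PV = 96.723054
Price P = sum_t PV_t = 100.970705
Convexity numerator sum_t t*(t + 1/m) * CF_t / (1+y/m)^(m*t + 2):
  t = 0.5000: term = 0.699514
  t = 1.0000: term = 2.073658
  t = 1.5000: term = 4.098139
  t = 2.0000: term = 472.214133
Convexity = (1/P) * sum = 479.085444 / 100.970705 = 4.744796


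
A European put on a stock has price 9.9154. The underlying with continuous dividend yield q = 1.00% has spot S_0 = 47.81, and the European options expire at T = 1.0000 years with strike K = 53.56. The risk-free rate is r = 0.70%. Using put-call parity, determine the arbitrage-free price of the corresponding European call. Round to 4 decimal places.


Put-call parity: C - P = S_0 * exp(-qT) - K * exp(-rT).
S_0 * exp(-qT) = 47.8100 * 0.99004983 = 47.33428255
K * exp(-rT) = 53.5600 * 0.99302444 = 53.18638916
C = P + S*exp(-qT) - K*exp(-rT)
C = 9.9154 + 47.33428255 - 53.18638916 = 4.0633

Answer: Call price = 4.0633


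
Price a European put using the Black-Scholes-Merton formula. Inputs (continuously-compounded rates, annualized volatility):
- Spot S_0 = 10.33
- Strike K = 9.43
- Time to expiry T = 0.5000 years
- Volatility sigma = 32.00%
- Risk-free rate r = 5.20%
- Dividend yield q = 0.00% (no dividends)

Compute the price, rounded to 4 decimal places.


d1 = (ln(S/K) + (r - q + 0.5*sigma^2) * T) / (sigma * sqrt(T)) = 0.63089917
d2 = d1 - sigma * sqrt(T) = 0.40462500
exp(-rT) = 0.97433509; exp(-qT) = 1.00000000
P = K * exp(-rT) * N(-d2) - S_0 * exp(-qT) * N(-d1)
N(-d1) = 0.26405323; N(-d2) = 0.34287659
P = 9.4300 * 0.97433509 * 0.34287659 - 10.3300 * 1.00000000 * 0.26405323 = 0.4227

Answer: Price = 0.4227


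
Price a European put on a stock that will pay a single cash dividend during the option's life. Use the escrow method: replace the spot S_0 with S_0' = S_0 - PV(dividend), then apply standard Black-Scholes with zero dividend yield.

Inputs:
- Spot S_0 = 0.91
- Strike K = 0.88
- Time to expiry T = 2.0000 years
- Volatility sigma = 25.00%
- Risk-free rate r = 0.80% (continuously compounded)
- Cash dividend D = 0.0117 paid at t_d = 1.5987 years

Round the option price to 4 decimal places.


PV(D) = D * exp(-r * t_d) = 0.0117 * 0.98729184 = 0.01155131
S_0' = S_0 - PV(D) = 0.9100 - 0.01155131 = 0.89844869
d1 = (ln(S_0'/K) + (r + sigma^2/2)*T) / (sigma*sqrt(T)) = 0.28071485
d2 = d1 - sigma*sqrt(T) = -0.07283854
exp(-rT) = 0.98412732
N(-d1) = 0.38946456; N(-d2) = 0.52903270
P = K * exp(-rT) * N(-d2) - S_0' * N(-d1) = 0.8800 * 0.98412732 * 0.52903270 - 0.89844869 * 0.38946456 = 0.1082

Answer: Price = 0.1082


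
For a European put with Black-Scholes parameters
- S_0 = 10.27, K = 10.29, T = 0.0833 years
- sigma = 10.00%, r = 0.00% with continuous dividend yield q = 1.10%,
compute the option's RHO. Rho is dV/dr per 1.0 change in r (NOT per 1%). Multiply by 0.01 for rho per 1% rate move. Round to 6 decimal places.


Answer: Rho = -0.467337

Derivation:
d1 = -0.0847255210; d2 = -0.1135872604
phi(d1) = 0.3975129606; exp(-qT) = 0.9990841197; exp(-rT) = 1.0000000000
N(-d2) = 0.5452175066
Rho = -K*T*exp(-rT)*N(-d2) = -10.2900 * 0.0833 * 1.0000000000 * 0.5452175066 = -0.467337


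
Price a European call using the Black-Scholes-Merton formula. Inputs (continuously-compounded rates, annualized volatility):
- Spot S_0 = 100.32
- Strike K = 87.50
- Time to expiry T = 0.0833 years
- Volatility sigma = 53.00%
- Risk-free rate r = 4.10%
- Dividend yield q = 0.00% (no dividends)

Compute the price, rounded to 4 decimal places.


d1 = (ln(S/K) + (r - q + 0.5*sigma^2) * T) / (sigma * sqrt(T)) = 0.99263796
d2 = d1 - sigma * sqrt(T) = 0.83967075
exp(-rT) = 0.99659053; exp(-qT) = 1.00000000
C = S_0 * exp(-qT) * N(d1) - K * exp(-rT) * N(d2)
N(d1) = 0.83955679; N(d2) = 0.79945349
C = 100.3200 * 1.00000000 * 0.83955679 - 87.5000 * 0.99659053 * 0.79945349 = 14.5107

Answer: Price = 14.5107


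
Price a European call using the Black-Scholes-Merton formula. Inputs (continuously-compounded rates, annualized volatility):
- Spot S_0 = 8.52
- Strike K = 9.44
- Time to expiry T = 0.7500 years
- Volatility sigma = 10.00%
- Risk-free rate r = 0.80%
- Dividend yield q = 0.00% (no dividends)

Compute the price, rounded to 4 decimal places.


d1 = (ln(S/K) + (r - q + 0.5*sigma^2) * T) / (sigma * sqrt(T)) = -1.07144246
d2 = d1 - sigma * sqrt(T) = -1.15804501
exp(-rT) = 0.99401796; exp(-qT) = 1.00000000
C = S_0 * exp(-qT) * N(d1) - K * exp(-rT) * N(d2)
N(d1) = 0.14198526; N(d2) = 0.12342284
C = 8.5200 * 1.00000000 * 0.14198526 - 9.4400 * 0.99401796 * 0.12342284 = 0.0516

Answer: Price = 0.0516


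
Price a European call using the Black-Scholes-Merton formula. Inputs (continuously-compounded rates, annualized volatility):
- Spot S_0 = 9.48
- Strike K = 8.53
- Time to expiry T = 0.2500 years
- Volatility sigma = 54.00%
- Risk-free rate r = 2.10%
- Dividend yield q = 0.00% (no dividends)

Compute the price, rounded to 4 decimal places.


d1 = (ln(S/K) + (r - q + 0.5*sigma^2) * T) / (sigma * sqrt(T)) = 0.54553687
d2 = d1 - sigma * sqrt(T) = 0.27553687
exp(-rT) = 0.99476376; exp(-qT) = 1.00000000
C = S_0 * exp(-qT) * N(d1) - K * exp(-rT) * N(d2)
N(d1) = 0.70730783; N(d2) = 0.60854810
C = 9.4800 * 1.00000000 * 0.70730783 - 8.5300 * 0.99476376 * 0.60854810 = 1.5415

Answer: Price = 1.5415


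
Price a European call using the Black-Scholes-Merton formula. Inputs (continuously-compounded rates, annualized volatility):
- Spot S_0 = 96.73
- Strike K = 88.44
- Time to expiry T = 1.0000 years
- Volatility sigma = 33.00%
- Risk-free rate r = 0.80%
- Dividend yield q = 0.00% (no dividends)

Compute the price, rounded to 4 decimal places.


d1 = (ln(S/K) + (r - q + 0.5*sigma^2) * T) / (sigma * sqrt(T)) = 0.46075526
d2 = d1 - sigma * sqrt(T) = 0.13075526
exp(-rT) = 0.99203191; exp(-qT) = 1.00000000
C = S_0 * exp(-qT) * N(d1) - K * exp(-rT) * N(d2)
N(d1) = 0.67751290; N(d2) = 0.55201554
C = 96.7300 * 1.00000000 * 0.67751290 - 88.4400 * 0.99203191 * 0.55201554 = 17.1046

Answer: Price = 17.1046


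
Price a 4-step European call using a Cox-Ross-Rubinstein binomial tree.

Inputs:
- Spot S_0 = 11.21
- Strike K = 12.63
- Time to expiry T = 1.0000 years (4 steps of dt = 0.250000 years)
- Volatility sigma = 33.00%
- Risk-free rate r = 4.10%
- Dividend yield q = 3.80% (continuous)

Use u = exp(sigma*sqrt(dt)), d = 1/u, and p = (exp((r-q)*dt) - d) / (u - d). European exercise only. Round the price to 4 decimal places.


Answer: Price = V(0,0) = 0.9941

Derivation:
dt = T/N = 0.250000
u = exp(sigma*sqrt(dt)) = 1.179393; d = 1/u = 0.847894
p = (exp((r-q)*dt) - d) / (u - d) = 0.461107
Discount per step: exp(-r*dt) = 0.989802
Stock lattice S(k, i) with i counting down-moves:
  k=0: S(0,0) = 11.2100
  k=1: S(1,0) = 13.2210; S(1,1) = 9.5049
  k=2: S(2,0) = 15.5928; S(2,1) = 11.2100; S(2,2) = 8.0591
  k=3: S(3,0) = 18.3900; S(3,1) = 13.2210; S(3,2) = 9.5049; S(3,3) = 6.8333
  k=4: S(4,0) = 21.6890; S(4,1) = 15.5928; S(4,2) = 11.2100; S(4,3) = 8.0591; S(4,4) = 5.7939
Terminal payoffs V(N, i) = max(S_T - K, 0):
  V(4,0) = 9.059022; V(4,1) = 2.962753; V(4,2) = 0.000000; V(4,3) = 0.000000; V(4,4) = 0.000000
Backward induction: V(k, i) = exp(-r*dt) * [p * V(k+1, i) + (1-p) * V(k+1, i+1)].
  V(3,0) = exp(-r*dt) * [p*9.059022 + (1-p)*2.962753] = 5.714904
  V(3,1) = exp(-r*dt) * [p*2.962753 + (1-p)*0.000000] = 1.352213
  V(3,2) = exp(-r*dt) * [p*0.000000 + (1-p)*0.000000] = 0.000000
  V(3,3) = exp(-r*dt) * [p*0.000000 + (1-p)*0.000000] = 0.000000
  V(2,0) = exp(-r*dt) * [p*5.714904 + (1-p)*1.352213] = 3.329575
  V(2,1) = exp(-r*dt) * [p*1.352213 + (1-p)*0.000000] = 0.617156
  V(2,2) = exp(-r*dt) * [p*0.000000 + (1-p)*0.000000] = 0.000000
  V(1,0) = exp(-r*dt) * [p*3.329575 + (1-p)*0.617156] = 1.848823
  V(1,1) = exp(-r*dt) * [p*0.617156 + (1-p)*0.000000] = 0.281673
  V(0,0) = exp(-r*dt) * [p*1.848823 + (1-p)*0.281673] = 0.994055


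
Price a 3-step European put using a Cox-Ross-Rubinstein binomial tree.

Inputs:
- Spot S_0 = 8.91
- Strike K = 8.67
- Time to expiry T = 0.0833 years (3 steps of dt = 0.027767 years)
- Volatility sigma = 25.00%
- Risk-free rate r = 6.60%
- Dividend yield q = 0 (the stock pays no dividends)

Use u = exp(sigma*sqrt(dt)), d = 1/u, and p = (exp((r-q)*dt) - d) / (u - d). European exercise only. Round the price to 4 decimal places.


dt = T/N = 0.027767
u = exp(sigma*sqrt(dt)) = 1.042538; d = 1/u = 0.959197
p = (exp((r-q)*dt) - d) / (u - d) = 0.511596
Discount per step: exp(-r*dt) = 0.998169
Stock lattice S(k, i) with i counting down-moves:
  k=0: S(0,0) = 8.9100
  k=1: S(1,0) = 9.2890; S(1,1) = 8.5464
  k=2: S(2,0) = 9.6842; S(2,1) = 8.9100; S(2,2) = 8.1977
  k=3: S(3,0) = 10.0961; S(3,1) = 9.2890; S(3,2) = 8.5464; S(3,3) = 7.8632
Terminal payoffs V(N, i) = max(K - S_T, 0):
  V(3,0) = 0.000000; V(3,1) = 0.000000; V(3,2) = 0.123551; V(3,3) = 0.806756
Backward induction: V(k, i) = exp(-r*dt) * [p * V(k+1, i) + (1-p) * V(k+1, i+1)].
  V(2,0) = exp(-r*dt) * [p*0.000000 + (1-p)*0.000000] = 0.000000
  V(2,1) = exp(-r*dt) * [p*0.000000 + (1-p)*0.123551] = 0.060232
  V(2,2) = exp(-r*dt) * [p*0.123551 + (1-p)*0.806756] = 0.456394
  V(1,0) = exp(-r*dt) * [p*0.000000 + (1-p)*0.060232] = 0.029364
  V(1,1) = exp(-r*dt) * [p*0.060232 + (1-p)*0.456394] = 0.253254
  V(0,0) = exp(-r*dt) * [p*0.029364 + (1-p)*0.253254] = 0.138459

Answer: Price = V(0,0) = 0.1385


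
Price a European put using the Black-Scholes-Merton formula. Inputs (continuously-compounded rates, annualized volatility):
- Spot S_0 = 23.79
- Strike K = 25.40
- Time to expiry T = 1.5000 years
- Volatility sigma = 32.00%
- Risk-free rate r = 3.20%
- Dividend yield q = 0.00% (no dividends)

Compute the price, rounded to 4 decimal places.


Answer: Price = 3.9420

Derivation:
d1 = (ln(S/K) + (r - q + 0.5*sigma^2) * T) / (sigma * sqrt(T)) = 0.15134823
d2 = d1 - sigma * sqrt(T) = -0.24057013
exp(-rT) = 0.95313379; exp(-qT) = 1.00000000
P = K * exp(-rT) * N(-d2) - S_0 * exp(-qT) * N(-d1)
N(-d1) = 0.43985051; N(-d2) = 0.59505585
P = 25.4000 * 0.95313379 * 0.59505585 - 23.7900 * 1.00000000 * 0.43985051 = 3.9420


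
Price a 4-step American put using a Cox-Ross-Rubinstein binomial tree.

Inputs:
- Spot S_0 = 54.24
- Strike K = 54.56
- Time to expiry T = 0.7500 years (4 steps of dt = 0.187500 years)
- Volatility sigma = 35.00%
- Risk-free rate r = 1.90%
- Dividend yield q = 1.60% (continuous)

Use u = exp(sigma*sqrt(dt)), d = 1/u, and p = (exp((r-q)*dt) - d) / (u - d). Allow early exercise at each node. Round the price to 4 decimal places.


Answer: Price = V(0,0) = 6.2913

Derivation:
dt = T/N = 0.187500
u = exp(sigma*sqrt(dt)) = 1.163642; d = 1/u = 0.859371
p = (exp((r-q)*dt) - d) / (u - d) = 0.464033
Discount per step: exp(-r*dt) = 0.996444
Stock lattice S(k, i) with i counting down-moves:
  k=0: S(0,0) = 54.2400
  k=1: S(1,0) = 63.1159; S(1,1) = 46.6123
  k=2: S(2,0) = 73.4443; S(2,1) = 54.2400; S(2,2) = 40.0573
  k=3: S(3,0) = 85.4629; S(3,1) = 63.1159; S(3,2) = 46.6123; S(3,3) = 34.4240
  k=4: S(4,0) = 99.4482; S(4,1) = 73.4443; S(4,2) = 54.2400; S(4,3) = 40.0573; S(4,4) = 29.5830
Terminal payoffs V(N, i) = max(K - S_T, 0):
  V(4,0) = 0.000000; V(4,1) = 0.000000; V(4,2) = 0.320000; V(4,3) = 14.502747; V(4,4) = 24.976971
Backward induction: V(k, i) = exp(-r*dt) * [p * V(k+1, i) + (1-p) * V(k+1, i+1)]; then take max(V_cont, immediate exercise) for American.
  V(3,0) = exp(-r*dt) * [p*0.000000 + (1-p)*0.000000] = 0.000000; exercise = 0.000000; V(3,0) = max -> 0.000000
  V(3,1) = exp(-r*dt) * [p*0.000000 + (1-p)*0.320000] = 0.170900; exercise = 0.000000; V(3,1) = max -> 0.170900
  V(3,2) = exp(-r*dt) * [p*0.320000 + (1-p)*14.502747] = 7.893315; exercise = 7.947712; V(3,2) = max -> 7.947712
  V(3,3) = exp(-r*dt) * [p*14.502747 + (1-p)*24.976971] = 20.045048; exercise = 20.135955; V(3,3) = max -> 20.135955
  V(2,0) = exp(-r*dt) * [p*0.000000 + (1-p)*0.170900] = 0.091271; exercise = 0.000000; V(2,0) = max -> 0.091271
  V(2,1) = exp(-r*dt) * [p*0.170900 + (1-p)*7.947712] = 4.323585; exercise = 0.320000; V(2,1) = max -> 4.323585
  V(2,2) = exp(-r*dt) * [p*7.947712 + (1-p)*20.135955] = 14.428715; exercise = 14.502747; V(2,2) = max -> 14.502747
  V(1,0) = exp(-r*dt) * [p*0.091271 + (1-p)*4.323585] = 2.351260; exercise = 0.000000; V(1,0) = max -> 2.351260
  V(1,1) = exp(-r*dt) * [p*4.323585 + (1-p)*14.502747] = 9.744504; exercise = 7.947712; V(1,1) = max -> 9.744504
  V(0,0) = exp(-r*dt) * [p*2.351260 + (1-p)*9.744504] = 6.291342; exercise = 0.320000; V(0,0) = max -> 6.291342


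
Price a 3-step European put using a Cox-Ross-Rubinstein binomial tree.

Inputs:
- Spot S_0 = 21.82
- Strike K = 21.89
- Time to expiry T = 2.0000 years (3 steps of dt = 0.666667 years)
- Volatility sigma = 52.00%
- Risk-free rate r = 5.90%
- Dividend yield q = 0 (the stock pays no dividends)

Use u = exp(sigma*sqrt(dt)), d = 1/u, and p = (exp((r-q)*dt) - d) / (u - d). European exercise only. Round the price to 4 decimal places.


Answer: Price = V(0,0) = 5.2449

Derivation:
dt = T/N = 0.666667
u = exp(sigma*sqrt(dt)) = 1.528945; d = 1/u = 0.654046
p = (exp((r-q)*dt) - d) / (u - d) = 0.441275
Discount per step: exp(-r*dt) = 0.961430
Stock lattice S(k, i) with i counting down-moves:
  k=0: S(0,0) = 21.8200
  k=1: S(1,0) = 33.3616; S(1,1) = 14.2713
  k=2: S(2,0) = 51.0080; S(2,1) = 21.8200; S(2,2) = 9.3341
  k=3: S(3,0) = 77.9885; S(3,1) = 33.3616; S(3,2) = 14.2713; S(3,3) = 6.1049
Terminal payoffs V(N, i) = max(K - S_T, 0):
  V(3,0) = 0.000000; V(3,1) = 0.000000; V(3,2) = 7.618725; V(3,3) = 15.785096
Backward induction: V(k, i) = exp(-r*dt) * [p * V(k+1, i) + (1-p) * V(k+1, i+1)].
  V(2,0) = exp(-r*dt) * [p*0.000000 + (1-p)*0.000000] = 0.000000
  V(2,1) = exp(-r*dt) * [p*0.000000 + (1-p)*7.618725] = 4.092588
  V(2,2) = exp(-r*dt) * [p*7.618725 + (1-p)*15.785096] = 11.711642
  V(1,0) = exp(-r*dt) * [p*0.000000 + (1-p)*4.092588] = 2.198436
  V(1,1) = exp(-r*dt) * [p*4.092588 + (1-p)*11.711642] = 8.027503
  V(0,0) = exp(-r*dt) * [p*2.198436 + (1-p)*8.027503] = 5.244871


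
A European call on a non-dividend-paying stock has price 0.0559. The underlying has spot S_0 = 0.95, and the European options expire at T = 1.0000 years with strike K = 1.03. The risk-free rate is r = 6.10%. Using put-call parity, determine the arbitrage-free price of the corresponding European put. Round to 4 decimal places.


Answer: Put price = 0.0749

Derivation:
Put-call parity: C - P = S_0 * exp(-qT) - K * exp(-rT).
S_0 * exp(-qT) = 0.9500 * 1.00000000 = 0.95000000
K * exp(-rT) = 1.0300 * 0.94082324 = 0.96904794
P = C - S*exp(-qT) + K*exp(-rT)
P = 0.0559 - 0.95000000 + 0.96904794 = 0.0749


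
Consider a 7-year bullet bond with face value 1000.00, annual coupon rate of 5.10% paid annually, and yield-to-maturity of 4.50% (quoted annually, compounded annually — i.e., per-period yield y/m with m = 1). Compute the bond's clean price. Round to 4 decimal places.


Coupon per period c = face * coupon_rate / m = 51.000000
Periods per year m = 1; per-period yield y/m = 0.045000
Number of cashflows N = 7
Cashflows (t years, CF_t, discount factor 1/(1+y/m)^(m*t), PV):
  t = 1.0000: CF_t = 51.000000, DF = 0.956938, PV = 48.803828
  t = 2.0000: CF_t = 51.000000, DF = 0.915730, PV = 46.702228
  t = 3.0000: CF_t = 51.000000, DF = 0.876297, PV = 44.691127
  t = 4.0000: CF_t = 51.000000, DF = 0.838561, PV = 42.766629
  t = 5.0000: CF_t = 51.000000, DF = 0.802451, PV = 40.925003
  t = 6.0000: CF_t = 51.000000, DF = 0.767896, PV = 39.162683
  t = 7.0000: CF_t = 1051.000000, DF = 0.734828, PV = 772.304709
Price P = sum_t PV_t = 1035.356206

Answer: Price = 1035.3562


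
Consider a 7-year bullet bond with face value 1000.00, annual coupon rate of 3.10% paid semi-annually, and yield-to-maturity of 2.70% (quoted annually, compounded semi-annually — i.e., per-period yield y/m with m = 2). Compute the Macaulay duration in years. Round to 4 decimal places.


Answer: Macaulay duration = 6.3562 years

Derivation:
Coupon per period c = face * coupon_rate / m = 15.500000
Periods per year m = 2; per-period yield y/m = 0.013500
Number of cashflows N = 14
Cashflows (t years, CF_t, discount factor 1/(1+y/m)^(m*t), PV):
  t = 0.5000: CF_t = 15.500000, DF = 0.986680, PV = 15.293537
  t = 1.0000: CF_t = 15.500000, DF = 0.973537, PV = 15.089825
  t = 1.5000: CF_t = 15.500000, DF = 0.960569, PV = 14.888825
  t = 2.0000: CF_t = 15.500000, DF = 0.947774, PV = 14.690504
  t = 2.5000: CF_t = 15.500000, DF = 0.935150, PV = 14.494824
  t = 3.0000: CF_t = 15.500000, DF = 0.922694, PV = 14.301750
  t = 3.5000: CF_t = 15.500000, DF = 0.910403, PV = 14.111248
  t = 4.0000: CF_t = 15.500000, DF = 0.898276, PV = 13.923284
  t = 4.5000: CF_t = 15.500000, DF = 0.886311, PV = 13.737823
  t = 5.0000: CF_t = 15.500000, DF = 0.874505, PV = 13.554833
  t = 5.5000: CF_t = 15.500000, DF = 0.862857, PV = 13.374280
  t = 6.0000: CF_t = 15.500000, DF = 0.851363, PV = 13.196132
  t = 6.5000: CF_t = 15.500000, DF = 0.840023, PV = 13.020357
  t = 7.0000: CF_t = 1015.500000, DF = 0.828834, PV = 841.680732
Price P = sum_t PV_t = 1025.357954
Macaulay numerator sum_t t * PV_t:
  t * PV_t at t = 0.5000: 7.646769
  t * PV_t at t = 1.0000: 15.089825
  t * PV_t at t = 1.5000: 22.333238
  t * PV_t at t = 2.0000: 29.381007
  t * PV_t at t = 2.5000: 36.237059
  t * PV_t at t = 3.0000: 42.905250
  t * PV_t at t = 3.5000: 49.389368
  t * PV_t at t = 4.0000: 55.693135
  t * PV_t at t = 4.5000: 61.820204
  t * PV_t at t = 5.0000: 67.774164
  t * PV_t at t = 5.5000: 73.558541
  t * PV_t at t = 6.0000: 79.176794
  t * PV_t at t = 6.5000: 84.632324
  t * PV_t at t = 7.0000: 5891.765125
Macaulay duration D = (sum_t t * PV_t) / P = 6517.402802 / 1025.357954 = 6.356222


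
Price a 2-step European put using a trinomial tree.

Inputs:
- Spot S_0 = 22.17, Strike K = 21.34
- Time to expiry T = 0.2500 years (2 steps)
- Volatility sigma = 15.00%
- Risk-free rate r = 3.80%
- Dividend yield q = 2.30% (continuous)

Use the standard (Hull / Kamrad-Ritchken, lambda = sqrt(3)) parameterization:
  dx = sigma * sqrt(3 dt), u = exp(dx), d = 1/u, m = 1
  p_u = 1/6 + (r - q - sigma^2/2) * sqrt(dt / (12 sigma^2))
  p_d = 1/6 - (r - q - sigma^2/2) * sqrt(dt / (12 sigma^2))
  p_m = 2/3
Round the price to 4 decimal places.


dt = T/N = 0.125000; dx = sigma*sqrt(3*dt) = 0.091856
u = exp(dx) = 1.096207; d = 1/u = 0.912237
p_u = 0.169218, p_m = 0.666667, p_d = 0.164115
Discount per step: exp(-r*dt) = 0.995261
Stock lattice S(k, j) with j the centered position index:
  k=0: S(0,+0) = 22.1700
  k=1: S(1,-1) = 20.2243; S(1,+0) = 22.1700; S(1,+1) = 24.3029
  k=2: S(2,-2) = 18.4493; S(2,-1) = 20.2243; S(2,+0) = 22.1700; S(2,+1) = 24.3029; S(2,+2) = 26.6410
Terminal payoffs V(N, j) = max(K - S_T, 0):
  V(2,-2) = 2.890666; V(2,-1) = 1.115714; V(2,+0) = 0.000000; V(2,+1) = 0.000000; V(2,+2) = 0.000000
Backward induction: V(k, j) = exp(-r*dt) * [p_u * V(k+1, j+1) + p_m * V(k+1, j) + p_d * V(k+1, j-1)]
  V(1,-1) = exp(-r*dt) * [p_u*0.000000 + p_m*1.115714 + p_d*2.890666] = 1.212438
  V(1,+0) = exp(-r*dt) * [p_u*0.000000 + p_m*0.000000 + p_d*1.115714] = 0.182238
  V(1,+1) = exp(-r*dt) * [p_u*0.000000 + p_m*0.000000 + p_d*0.000000] = 0.000000
  V(0,+0) = exp(-r*dt) * [p_u*0.000000 + p_m*0.182238 + p_d*1.212438] = 0.318953

Answer: Price = V(0,0) = 0.3190


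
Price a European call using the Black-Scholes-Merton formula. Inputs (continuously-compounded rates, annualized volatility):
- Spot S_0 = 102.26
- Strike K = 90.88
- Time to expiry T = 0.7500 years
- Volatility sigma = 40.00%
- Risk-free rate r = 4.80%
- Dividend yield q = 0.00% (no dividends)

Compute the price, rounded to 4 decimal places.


d1 = (ln(S/K) + (r - q + 0.5*sigma^2) * T) / (sigma * sqrt(T)) = 0.61770311
d2 = d1 - sigma * sqrt(T) = 0.27129295
exp(-rT) = 0.96464029; exp(-qT) = 1.00000000
C = S_0 * exp(-qT) * N(d1) - K * exp(-rT) * N(d2)
N(d1) = 0.73161447; N(d2) = 0.60691714
C = 102.2600 * 1.00000000 * 0.73161447 - 90.8800 * 0.96464029 * 0.60691714 = 21.6086

Answer: Price = 21.6086


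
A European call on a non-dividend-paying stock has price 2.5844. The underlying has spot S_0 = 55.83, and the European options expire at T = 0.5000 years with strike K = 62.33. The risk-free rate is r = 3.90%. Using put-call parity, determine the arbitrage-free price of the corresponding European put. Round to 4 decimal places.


Answer: Put price = 7.8807

Derivation:
Put-call parity: C - P = S_0 * exp(-qT) - K * exp(-rT).
S_0 * exp(-qT) = 55.8300 * 1.00000000 = 55.83000000
K * exp(-rT) = 62.3300 * 0.98068890 = 61.12633884
P = C - S*exp(-qT) + K*exp(-rT)
P = 2.5844 - 55.83000000 + 61.12633884 = 7.8807


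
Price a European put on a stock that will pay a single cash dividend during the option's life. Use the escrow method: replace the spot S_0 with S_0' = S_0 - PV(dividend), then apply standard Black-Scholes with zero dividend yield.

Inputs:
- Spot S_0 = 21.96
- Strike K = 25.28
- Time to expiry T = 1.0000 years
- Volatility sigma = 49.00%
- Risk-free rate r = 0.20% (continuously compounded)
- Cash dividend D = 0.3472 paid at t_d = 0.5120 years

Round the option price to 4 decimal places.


Answer: Price = 6.5603

Derivation:
PV(D) = D * exp(-r * t_d) = 0.3472 * 0.99897652 = 0.34684465
S_0' = S_0 - PV(D) = 21.9600 - 0.34684465 = 21.61315535
d1 = (ln(S_0'/K) + (r + sigma^2/2)*T) / (sigma*sqrt(T)) = -0.07073754
d2 = d1 - sigma*sqrt(T) = -0.56073754
exp(-rT) = 0.99800200
N(-d1) = 0.52819668; N(-d2) = 0.71251177
P = K * exp(-rT) * N(-d2) - S_0' * N(-d1) = 25.2800 * 0.99800200 * 0.71251177 - 21.61315535 * 0.52819668 = 6.5603


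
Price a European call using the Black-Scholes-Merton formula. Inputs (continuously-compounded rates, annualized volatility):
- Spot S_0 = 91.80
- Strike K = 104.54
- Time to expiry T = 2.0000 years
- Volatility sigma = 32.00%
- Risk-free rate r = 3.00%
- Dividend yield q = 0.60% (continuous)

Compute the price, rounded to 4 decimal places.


Answer: Price = 13.3291

Derivation:
d1 = (ln(S/K) + (r - q + 0.5*sigma^2) * T) / (sigma * sqrt(T)) = 0.04517202
d2 = d1 - sigma * sqrt(T) = -0.40737632
exp(-rT) = 0.94176453; exp(-qT) = 0.98807171
C = S_0 * exp(-qT) * N(d1) - K * exp(-rT) * N(d2)
N(d1) = 0.51801490; N(d2) = 0.34186581
C = 91.8000 * 0.98807171 * 0.51801490 - 104.5400 * 0.94176453 * 0.34186581 = 13.3291


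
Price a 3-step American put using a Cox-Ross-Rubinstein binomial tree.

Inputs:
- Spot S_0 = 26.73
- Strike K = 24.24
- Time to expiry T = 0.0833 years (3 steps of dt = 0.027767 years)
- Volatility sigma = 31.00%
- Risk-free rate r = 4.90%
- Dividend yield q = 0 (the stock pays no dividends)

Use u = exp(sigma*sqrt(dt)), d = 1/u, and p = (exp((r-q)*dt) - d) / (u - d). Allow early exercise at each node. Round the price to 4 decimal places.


Answer: Price = V(0,0) = 0.1675

Derivation:
dt = T/N = 0.027767
u = exp(sigma*sqrt(dt)) = 1.053014; d = 1/u = 0.949655
p = (exp((r-q)*dt) - d) / (u - d) = 0.500261
Discount per step: exp(-r*dt) = 0.998640
Stock lattice S(k, i) with i counting down-moves:
  k=0: S(0,0) = 26.7300
  k=1: S(1,0) = 28.1471; S(1,1) = 25.3843
  k=2: S(2,0) = 29.6392; S(2,1) = 26.7300; S(2,2) = 24.1063
  k=3: S(3,0) = 31.2105; S(3,1) = 28.1471; S(3,2) = 25.3843; S(3,3) = 22.8927
Terminal payoffs V(N, i) = max(K - S_T, 0):
  V(3,0) = 0.000000; V(3,1) = 0.000000; V(3,2) = 0.000000; V(3,3) = 1.347313
Backward induction: V(k, i) = exp(-r*dt) * [p * V(k+1, i) + (1-p) * V(k+1, i+1)]; then take max(V_cont, immediate exercise) for American.
  V(2,0) = exp(-r*dt) * [p*0.000000 + (1-p)*0.000000] = 0.000000; exercise = 0.000000; V(2,0) = max -> 0.000000
  V(2,1) = exp(-r*dt) * [p*0.000000 + (1-p)*0.000000] = 0.000000; exercise = 0.000000; V(2,1) = max -> 0.000000
  V(2,2) = exp(-r*dt) * [p*0.000000 + (1-p)*1.347313] = 0.672389; exercise = 0.133684; V(2,2) = max -> 0.672389
  V(1,0) = exp(-r*dt) * [p*0.000000 + (1-p)*0.000000] = 0.000000; exercise = 0.000000; V(1,0) = max -> 0.000000
  V(1,1) = exp(-r*dt) * [p*0.000000 + (1-p)*0.672389] = 0.335562; exercise = 0.000000; V(1,1) = max -> 0.335562
  V(0,0) = exp(-r*dt) * [p*0.000000 + (1-p)*0.335562] = 0.167465; exercise = 0.000000; V(0,0) = max -> 0.167465


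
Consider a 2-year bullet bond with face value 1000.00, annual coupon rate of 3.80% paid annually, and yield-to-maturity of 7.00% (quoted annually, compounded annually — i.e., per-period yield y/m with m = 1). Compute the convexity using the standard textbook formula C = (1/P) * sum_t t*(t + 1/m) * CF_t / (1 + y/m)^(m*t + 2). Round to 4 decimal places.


Coupon per period c = face * coupon_rate / m = 38.000000
Periods per year m = 1; per-period yield y/m = 0.070000
Number of cashflows N = 2
Cashflows (t years, CF_t, discount factor 1/(1+y/m)^(m*t), PV):
  t = 1.0000: CF_t = 38.000000, DF = 0.934579, PV = 35.514019
  t = 2.0000: CF_t = 1038.000000, DF = 0.873439, PV = 906.629400
Price P = sum_t PV_t = 942.143419
Convexity numerator sum_t t*(t + 1/m) * CF_t / (1+y/m)^(m*t + 2):
  t = 1.0000: term = 62.038639
  t = 2.0000: term = 4751.311381
Convexity = (1/P) * sum = 4813.350019 / 942.143419 = 5.108936

Answer: Convexity = 5.1089


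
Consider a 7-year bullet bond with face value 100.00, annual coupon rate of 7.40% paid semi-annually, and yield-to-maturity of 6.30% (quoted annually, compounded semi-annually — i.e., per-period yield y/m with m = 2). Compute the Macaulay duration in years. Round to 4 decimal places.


Answer: Macaulay duration = 5.6354 years

Derivation:
Coupon per period c = face * coupon_rate / m = 3.700000
Periods per year m = 2; per-period yield y/m = 0.031500
Number of cashflows N = 14
Cashflows (t years, CF_t, discount factor 1/(1+y/m)^(m*t), PV):
  t = 0.5000: CF_t = 3.700000, DF = 0.969462, PV = 3.587009
  t = 1.0000: CF_t = 3.700000, DF = 0.939856, PV = 3.477469
  t = 1.5000: CF_t = 3.700000, DF = 0.911155, PV = 3.371274
  t = 2.0000: CF_t = 3.700000, DF = 0.883330, PV = 3.268322
  t = 2.5000: CF_t = 3.700000, DF = 0.856355, PV = 3.168514
  t = 3.0000: CF_t = 3.700000, DF = 0.830204, PV = 3.071753
  t = 3.5000: CF_t = 3.700000, DF = 0.804851, PV = 2.977948
  t = 4.0000: CF_t = 3.700000, DF = 0.780272, PV = 2.887007
  t = 4.5000: CF_t = 3.700000, DF = 0.756444, PV = 2.798844
  t = 5.0000: CF_t = 3.700000, DF = 0.733344, PV = 2.713372
  t = 5.5000: CF_t = 3.700000, DF = 0.710949, PV = 2.630511
  t = 6.0000: CF_t = 3.700000, DF = 0.689238, PV = 2.550181
  t = 6.5000: CF_t = 3.700000, DF = 0.668190, PV = 2.472303
  t = 7.0000: CF_t = 103.700000, DF = 0.647785, PV = 67.175283
Price P = sum_t PV_t = 106.149789
Macaulay numerator sum_t t * PV_t:
  t * PV_t at t = 0.5000: 1.793505
  t * PV_t at t = 1.0000: 3.477469
  t * PV_t at t = 1.5000: 5.056911
  t * PV_t at t = 2.0000: 6.536643
  t * PV_t at t = 2.5000: 7.921284
  t * PV_t at t = 3.0000: 9.215260
  t * PV_t at t = 3.5000: 10.422818
  t * PV_t at t = 4.0000: 11.548029
  t * PV_t at t = 4.5000: 12.594796
  t * PV_t at t = 5.0000: 13.566862
  t * PV_t at t = 5.5000: 14.467812
  t * PV_t at t = 6.0000: 15.301084
  t * PV_t at t = 6.5000: 16.069970
  t * PV_t at t = 7.0000: 470.226980
Macaulay duration D = (sum_t t * PV_t) / P = 598.199422 / 106.149789 = 5.635427
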